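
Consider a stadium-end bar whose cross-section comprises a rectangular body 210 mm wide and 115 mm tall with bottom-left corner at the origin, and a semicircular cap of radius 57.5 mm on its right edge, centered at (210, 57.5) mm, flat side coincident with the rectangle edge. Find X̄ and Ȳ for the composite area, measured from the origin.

X̄ = 127.90 mm, Ȳ = 57.50 mm

rectangular body: A = 210 × 115 = 24150.00, centroid at (105.00, 57.50).
semicircular end: A = ½π·57.5² = 5193.45, centroid at (234.40, 57.50).
ΣA = 29343.45 mm²
ΣAX̄ = (24150.00)(105.00) + (5193.45)(234.40) = 3753113.11 mm³
ΣAȲ = (24150.00)(57.50) + (5193.45)(57.50) = 1687248.11 mm³
X̄ = 3753113.11 / 29343.45 = 127.90 mm
Ȳ = 1687248.11 / 29343.45 = 57.50 mm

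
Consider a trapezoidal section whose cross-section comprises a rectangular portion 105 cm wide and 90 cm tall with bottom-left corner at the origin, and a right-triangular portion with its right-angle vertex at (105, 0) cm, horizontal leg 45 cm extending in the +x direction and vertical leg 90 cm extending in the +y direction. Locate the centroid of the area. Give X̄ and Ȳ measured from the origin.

X̄ = 64.41 cm, Ȳ = 42.35 cm

rectangular portion: A = 105 × 90 = 9450.00, centroid at (52.50, 45.00).
triangular portion: A = ½·45·90 = 2025.00, centroid at (120.00, 30.00).
ΣA = 11475.00 cm²
ΣAX̄ = (9450.00)(52.50) + (2025.00)(120.00) = 739125.00 cm³
ΣAȲ = (9450.00)(45.00) + (2025.00)(30.00) = 486000.00 cm³
X̄ = 739125.00 / 11475.00 = 64.41 cm
Ȳ = 486000.00 / 11475.00 = 42.35 cm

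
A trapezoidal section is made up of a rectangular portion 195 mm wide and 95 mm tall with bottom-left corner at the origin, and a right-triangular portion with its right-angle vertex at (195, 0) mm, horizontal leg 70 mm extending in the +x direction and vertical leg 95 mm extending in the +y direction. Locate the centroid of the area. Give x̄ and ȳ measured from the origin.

Part | A | x̄ᵢ | ȳᵢ | A·x̄ᵢ | A·ȳᵢ
rectangular portion | 18525.00 | 97.50 | 47.50 | 1806187.50 | 879937.50
triangular portion | 3325.00 | 218.33 | 31.67 | 725958.33 | 105291.67
Σ | 21850.00 |  |  | 2532145.83 | 985229.17
x̄ = 2532145.83 / 21850.00 = 115.89 mm
ȳ = 985229.17 / 21850.00 = 45.09 mm

x̄ = 115.89 mm, ȳ = 45.09 mm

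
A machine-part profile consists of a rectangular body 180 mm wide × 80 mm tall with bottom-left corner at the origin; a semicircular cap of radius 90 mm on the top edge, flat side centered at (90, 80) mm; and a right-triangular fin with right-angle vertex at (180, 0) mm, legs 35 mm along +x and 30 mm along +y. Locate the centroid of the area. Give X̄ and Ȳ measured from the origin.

X̄ = 91.93 mm, Ȳ = 75.42 mm

Part | A | x̄ᵢ | ȳᵢ | A·x̄ᵢ | A·ȳᵢ
rectangular body | 14400.00 | 90.00 | 40.00 | 1296000.00 | 576000.00
semicircular top | 12723.45 | 90.00 | 118.20 | 1145110.52 | 1503876.02
triangular fin | 525.00 | 191.67 | 10.00 | 100625.00 | 5250.00
Σ | 27648.45 |  |  | 2541735.52 | 2085126.02
X̄ = 2541735.52 / 27648.45 = 91.93 mm
Ȳ = 2085126.02 / 27648.45 = 75.42 mm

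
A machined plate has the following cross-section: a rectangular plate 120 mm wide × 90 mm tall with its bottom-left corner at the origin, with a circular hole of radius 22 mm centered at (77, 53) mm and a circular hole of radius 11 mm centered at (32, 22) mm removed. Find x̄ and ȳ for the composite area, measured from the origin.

plate: A = 120 × 90 = 10800.00, centroid at (60.00, 45.00).
hole 1: A = −π·22² = -1520.53, centroid at (77.00, 53.00).
hole 2: A = −π·11² = -380.13, centroid at (32.00, 22.00).
ΣA = 8899.34 mm², ΣAx̄ = 518754.88 mm³, ΣAȳ = 397048.95 mm³.
x̄ = 518754.88/8899.34 = 58.29 mm; ȳ = 397048.95/8899.34 = 44.62 mm.

x̄ = 58.29 mm, ȳ = 44.62 mm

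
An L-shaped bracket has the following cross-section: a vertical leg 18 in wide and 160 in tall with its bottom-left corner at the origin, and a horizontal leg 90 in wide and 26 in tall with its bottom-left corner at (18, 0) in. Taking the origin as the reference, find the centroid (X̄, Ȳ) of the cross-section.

vertical leg: A = 18 × 160 = 2880.00, centroid at (9.00, 80.00).
horizontal leg: A = 90 × 26 = 2340.00, centroid at (63.00, 13.00).
ΣA = 5220.00 in²
ΣAX̄ = (2880.00)(9.00) + (2340.00)(63.00) = 173340.00 in³
ΣAȲ = (2880.00)(80.00) + (2340.00)(13.00) = 260820.00 in³
X̄ = 173340.00 / 5220.00 = 33.21 in
Ȳ = 260820.00 / 5220.00 = 49.97 in

X̄ = 33.21 in, Ȳ = 49.97 in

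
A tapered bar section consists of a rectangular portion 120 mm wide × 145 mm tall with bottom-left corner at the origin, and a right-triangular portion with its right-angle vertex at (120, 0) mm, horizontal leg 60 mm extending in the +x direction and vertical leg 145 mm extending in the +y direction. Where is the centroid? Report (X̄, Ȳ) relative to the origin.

rectangular portion: A = 120 × 145 = 17400.00, centroid at (60.00, 72.50).
triangular portion: A = ½·60·145 = 4350.00, centroid at (140.00, 48.33).
ΣA = 21750.00 mm²
ΣAX̄ = (17400.00)(60.00) + (4350.00)(140.00) = 1653000.00 mm³
ΣAȲ = (17400.00)(72.50) + (4350.00)(48.33) = 1471750.00 mm³
X̄ = 1653000.00 / 21750.00 = 76.00 mm
Ȳ = 1471750.00 / 21750.00 = 67.67 mm

X̄ = 76.00 mm, Ȳ = 67.67 mm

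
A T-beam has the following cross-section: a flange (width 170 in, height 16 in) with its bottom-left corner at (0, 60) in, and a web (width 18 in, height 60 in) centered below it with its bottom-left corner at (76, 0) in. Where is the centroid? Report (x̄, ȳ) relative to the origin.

web: A = 18 × 60 = 1080.00, centroid at (85.00, 30.00).
flange: A = 170 × 16 = 2720.00, centroid at (85.00, 68.00).
ΣA = 3800.00 in², ΣAx̄ = 323000.00 in³, ΣAȳ = 217360.00 in³.
x̄ = 323000.00/3800.00 = 85.00 in; ȳ = 217360.00/3800.00 = 57.20 in.

x̄ = 85.00 in, ȳ = 57.20 in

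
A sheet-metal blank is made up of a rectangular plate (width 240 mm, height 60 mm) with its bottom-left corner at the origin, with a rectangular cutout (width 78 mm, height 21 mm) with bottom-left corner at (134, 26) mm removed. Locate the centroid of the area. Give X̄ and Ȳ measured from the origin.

X̄ = 113.20 mm, Ȳ = 29.17 mm

Part | A | x̄ᵢ | ȳᵢ | A·x̄ᵢ | A·ȳᵢ
plate | 14400.00 | 120.00 | 30.00 | 1728000.00 | 432000.00
hole | -1638.00 | 173.00 | 36.50 | -283374.00 | -59787.00
Σ | 12762.00 |  |  | 1444626.00 | 372213.00
X̄ = 1444626.00 / 12762.00 = 113.20 mm
Ȳ = 372213.00 / 12762.00 = 29.17 mm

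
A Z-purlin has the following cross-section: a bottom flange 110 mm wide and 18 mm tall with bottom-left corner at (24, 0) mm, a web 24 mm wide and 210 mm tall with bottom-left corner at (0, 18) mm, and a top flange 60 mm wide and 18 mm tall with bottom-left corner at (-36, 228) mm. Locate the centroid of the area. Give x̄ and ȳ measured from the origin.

bottom flange: A = 110 × 18 = 1980.00, centroid at (79.00, 9.00).
web: A = 24 × 210 = 5040.00, centroid at (12.00, 123.00).
top flange: A = 60 × 18 = 1080.00, centroid at (-6.00, 237.00).
ΣA = 8100.00 mm²
ΣAx̄ = (1980.00)(79.00) + (5040.00)(12.00) + (1080.00)(-6.00) = 210420.00 mm³
ΣAȳ = (1980.00)(9.00) + (5040.00)(123.00) + (1080.00)(237.00) = 893700.00 mm³
x̄ = 210420.00 / 8100.00 = 25.98 mm
ȳ = 893700.00 / 8100.00 = 110.33 mm

x̄ = 25.98 mm, ȳ = 110.33 mm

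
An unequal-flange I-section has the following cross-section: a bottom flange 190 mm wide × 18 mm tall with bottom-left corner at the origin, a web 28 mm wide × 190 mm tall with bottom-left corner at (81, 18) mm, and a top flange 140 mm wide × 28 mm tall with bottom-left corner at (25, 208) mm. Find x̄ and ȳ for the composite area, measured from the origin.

x̄ = 95.00 mm, ȳ = 118.66 mm

bottom flange: A = 190 × 18 = 3420.00, centroid at (95.00, 9.00).
web: A = 28 × 190 = 5320.00, centroid at (95.00, 113.00).
top flange: A = 140 × 28 = 3920.00, centroid at (95.00, 222.00).
ΣA = 12660.00 mm²
ΣAx̄ = (3420.00)(95.00) + (5320.00)(95.00) + (3920.00)(95.00) = 1202700.00 mm³
ΣAȳ = (3420.00)(9.00) + (5320.00)(113.00) + (3920.00)(222.00) = 1502180.00 mm³
x̄ = 1202700.00 / 12660.00 = 95.00 mm
ȳ = 1502180.00 / 12660.00 = 118.66 mm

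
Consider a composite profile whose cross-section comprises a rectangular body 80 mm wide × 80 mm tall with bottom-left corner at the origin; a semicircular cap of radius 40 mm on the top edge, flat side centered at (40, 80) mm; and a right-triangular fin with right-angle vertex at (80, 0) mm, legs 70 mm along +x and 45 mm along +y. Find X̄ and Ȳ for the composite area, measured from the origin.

rectangular body: A = 80 × 80 = 6400.00, centroid at (40.00, 40.00).
semicircular top: A = ½π·40² = 2513.27, centroid at (40.00, 96.98).
triangular fin: A = ½·70·45 = 1575.00, centroid at (103.33, 15.00).
ΣA = 10488.27 mm², ΣAX̄ = 519280.96 mm³, ΣAȲ = 523353.60 mm³.
X̄ = 519280.96/10488.27 = 49.51 mm; Ȳ = 523353.60/10488.27 = 49.90 mm.

X̄ = 49.51 mm, Ȳ = 49.90 mm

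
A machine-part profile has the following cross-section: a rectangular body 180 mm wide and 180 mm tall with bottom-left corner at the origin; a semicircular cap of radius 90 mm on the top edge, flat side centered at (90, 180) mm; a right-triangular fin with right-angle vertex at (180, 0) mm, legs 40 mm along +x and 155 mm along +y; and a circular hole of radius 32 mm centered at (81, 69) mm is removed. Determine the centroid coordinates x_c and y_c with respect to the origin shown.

rectangular body: A = 180 × 180 = 32400.00, centroid at (90.00, 90.00).
semicircular top: A = ½π·90² = 12723.45, centroid at (90.00, 218.20).
triangular fin: A = ½·40·155 = 3100.00, centroid at (193.33, 51.67).
hole: A = −π·32² = -3216.99, centroid at (81.00, 69.00).
ΣA = 45006.46 mm², ΣAx_c = 4399867.59 mm³, ΣAy_c = 5630415.34 mm³.
x_c = 4399867.59/45006.46 = 97.76 mm; y_c = 5630415.34/45006.46 = 125.10 mm.

x_c = 97.76 mm, y_c = 125.10 mm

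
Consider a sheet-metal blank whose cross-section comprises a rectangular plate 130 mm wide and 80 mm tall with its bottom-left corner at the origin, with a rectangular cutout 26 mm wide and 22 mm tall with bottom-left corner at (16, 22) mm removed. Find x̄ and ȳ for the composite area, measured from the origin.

plate: A = 130 × 80 = 10400.00, centroid at (65.00, 40.00).
hole: A = −(26 × 22) = -572.00, centroid at (29.00, 33.00).
ΣA = 9828.00 mm²
ΣAx̄ = (10400.00)(65.00) + (-572.00)(29.00) = 659412.00 mm³
ΣAȳ = (10400.00)(40.00) + (-572.00)(33.00) = 397124.00 mm³
x̄ = 659412.00 / 9828.00 = 67.10 mm
ȳ = 397124.00 / 9828.00 = 40.41 mm

x̄ = 67.10 mm, ȳ = 40.41 mm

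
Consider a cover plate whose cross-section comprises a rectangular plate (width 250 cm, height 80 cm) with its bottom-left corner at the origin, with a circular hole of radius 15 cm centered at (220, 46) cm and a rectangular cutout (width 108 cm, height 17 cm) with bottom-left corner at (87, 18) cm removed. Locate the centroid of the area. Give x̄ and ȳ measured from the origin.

x̄ = 119.47 cm, ȳ = 41.18 cm

plate: A = 250 × 80 = 20000.00, centroid at (125.00, 40.00).
hole 1: A = −π·15² = -706.86, centroid at (220.00, 46.00).
hole 2: A = −(108 × 17) = -1836.00, centroid at (141.00, 26.50).
ΣA = 17457.14 cm², ΣAx̄ = 2085615.16 cm³, ΣAȳ = 718830.52 cm³.
x̄ = 2085615.16/17457.14 = 119.47 cm; ȳ = 718830.52/17457.14 = 41.18 cm.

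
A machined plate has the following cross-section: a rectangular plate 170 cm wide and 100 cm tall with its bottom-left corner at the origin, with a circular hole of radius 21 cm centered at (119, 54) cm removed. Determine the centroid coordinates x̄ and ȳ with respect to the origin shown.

plate: A = 170 × 100 = 17000.00, centroid at (85.00, 50.00).
hole: A = −π·21² = -1385.44, centroid at (119.00, 54.00).
ΣA = 15614.56 cm²
ΣAx̄ = (17000.00)(85.00) + (-1385.44)(119.00) = 1280132.36 cm³
ΣAȳ = (17000.00)(50.00) + (-1385.44)(54.00) = 775186.11 cm³
x̄ = 1280132.36 / 15614.56 = 81.98 cm
ȳ = 775186.11 / 15614.56 = 49.65 cm

x̄ = 81.98 cm, ȳ = 49.65 cm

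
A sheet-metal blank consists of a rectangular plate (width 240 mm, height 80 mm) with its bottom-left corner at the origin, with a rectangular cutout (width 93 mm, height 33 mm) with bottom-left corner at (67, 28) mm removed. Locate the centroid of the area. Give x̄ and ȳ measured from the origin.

Part | A | x̄ᵢ | ȳᵢ | A·x̄ᵢ | A·ȳᵢ
plate | 19200.00 | 120.00 | 40.00 | 2304000.00 | 768000.00
hole | -3069.00 | 113.50 | 44.50 | -348331.50 | -136570.50
Σ | 16131.00 |  |  | 1955668.50 | 631429.50
x̄ = 1955668.50 / 16131.00 = 121.24 mm
ȳ = 631429.50 / 16131.00 = 39.14 mm

x̄ = 121.24 mm, ȳ = 39.14 mm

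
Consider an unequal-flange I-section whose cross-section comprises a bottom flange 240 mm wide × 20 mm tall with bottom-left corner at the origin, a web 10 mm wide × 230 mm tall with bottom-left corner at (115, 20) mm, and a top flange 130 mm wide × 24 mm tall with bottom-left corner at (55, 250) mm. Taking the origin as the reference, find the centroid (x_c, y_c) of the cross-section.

x_c = 120.00 mm, y_c = 115.06 mm

bottom flange: A = 240 × 20 = 4800.00, centroid at (120.00, 10.00).
web: A = 10 × 230 = 2300.00, centroid at (120.00, 135.00).
top flange: A = 130 × 24 = 3120.00, centroid at (120.00, 262.00).
ΣA = 10220.00 mm²
ΣAx_c = (4800.00)(120.00) + (2300.00)(120.00) + (3120.00)(120.00) = 1226400.00 mm³
ΣAy_c = (4800.00)(10.00) + (2300.00)(135.00) + (3120.00)(262.00) = 1175940.00 mm³
x_c = 1226400.00 / 10220.00 = 120.00 mm
y_c = 1175940.00 / 10220.00 = 115.06 mm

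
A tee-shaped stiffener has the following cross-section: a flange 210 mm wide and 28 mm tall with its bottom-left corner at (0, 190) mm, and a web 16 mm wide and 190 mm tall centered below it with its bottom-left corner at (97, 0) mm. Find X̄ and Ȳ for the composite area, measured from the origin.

X̄ = 105.00 mm, Ȳ = 166.85 mm

web: A = 16 × 190 = 3040.00, centroid at (105.00, 95.00).
flange: A = 210 × 28 = 5880.00, centroid at (105.00, 204.00).
ΣA = 8920.00 mm², ΣAX̄ = 936600.00 mm³, ΣAȲ = 1488320.00 mm³.
X̄ = 936600.00/8920.00 = 105.00 mm; Ȳ = 1488320.00/8920.00 = 166.85 mm.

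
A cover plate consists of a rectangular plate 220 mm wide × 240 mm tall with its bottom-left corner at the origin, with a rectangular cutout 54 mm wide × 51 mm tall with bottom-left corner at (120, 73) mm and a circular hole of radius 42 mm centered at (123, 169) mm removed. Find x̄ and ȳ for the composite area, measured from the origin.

x̄ = 106.09 mm, ȳ = 115.23 mm

plate: A = 220 × 240 = 52800.00, centroid at (110.00, 120.00).
hole 1: A = −(54 × 51) = -2754.00, centroid at (147.00, 98.50).
hole 2: A = −π·42² = -5541.77, centroid at (123.00, 169.00).
ΣA = 44504.23 mm²
ΣAx̄ = (52800.00)(110.00) + (-2754.00)(147.00) + (-5541.77)(123.00) = 4721524.36 mm³
ΣAȳ = (52800.00)(120.00) + (-2754.00)(98.50) + (-5541.77)(169.00) = 5128171.96 mm³
x̄ = 4721524.36 / 44504.23 = 106.09 mm
ȳ = 5128171.96 / 44504.23 = 115.23 mm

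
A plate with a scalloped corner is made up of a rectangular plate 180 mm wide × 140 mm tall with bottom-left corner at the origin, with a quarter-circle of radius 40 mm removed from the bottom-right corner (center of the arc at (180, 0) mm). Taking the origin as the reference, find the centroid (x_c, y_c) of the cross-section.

x_c = 86.17 mm, y_c = 72.78 mm

Part | A | x̄ᵢ | ȳᵢ | A·x̄ᵢ | A·ȳᵢ
plate | 25200.00 | 90.00 | 70.00 | 2268000.00 | 1764000.00
removed quarter-circle | -1256.64 | 163.02 | 16.98 | -204861.34 | -21333.33
Σ | 23943.36 |  |  | 2063138.66 | 1742666.67
x_c = 2063138.66 / 23943.36 = 86.17 mm
y_c = 1742666.67 / 23943.36 = 72.78 mm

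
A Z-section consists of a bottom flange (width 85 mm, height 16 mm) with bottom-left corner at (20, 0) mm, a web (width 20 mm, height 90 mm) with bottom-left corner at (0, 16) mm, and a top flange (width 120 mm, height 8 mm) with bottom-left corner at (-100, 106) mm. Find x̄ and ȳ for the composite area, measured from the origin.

bottom flange: A = 85 × 16 = 1360.00, centroid at (62.50, 8.00).
web: A = 20 × 90 = 1800.00, centroid at (10.00, 61.00).
top flange: A = 120 × 8 = 960.00, centroid at (-40.00, 110.00).
ΣA = 4120.00 mm²
ΣAx̄ = (1360.00)(62.50) + (1800.00)(10.00) + (960.00)(-40.00) = 64600.00 mm³
ΣAȳ = (1360.00)(8.00) + (1800.00)(61.00) + (960.00)(110.00) = 226280.00 mm³
x̄ = 64600.00 / 4120.00 = 15.68 mm
ȳ = 226280.00 / 4120.00 = 54.92 mm

x̄ = 15.68 mm, ȳ = 54.92 mm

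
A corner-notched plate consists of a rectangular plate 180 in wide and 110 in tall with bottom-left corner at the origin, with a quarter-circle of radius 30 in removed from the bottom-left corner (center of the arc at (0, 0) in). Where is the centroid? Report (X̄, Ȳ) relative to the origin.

plate: A = 180 × 110 = 19800.00, centroid at (90.00, 55.00).
removed quarter-circle: A = −¼π·30² = -706.86, centroid at (12.73, 12.73).
ΣA = 19093.14 in²
ΣAX̄ = (19800.00)(90.00) + (-706.86)(12.73) = 1773000.00 in³
ΣAȲ = (19800.00)(55.00) + (-706.86)(12.73) = 1080000.00 in³
X̄ = 1773000.00 / 19093.14 = 92.86 in
Ȳ = 1080000.00 / 19093.14 = 56.56 in

X̄ = 92.86 in, Ȳ = 56.56 in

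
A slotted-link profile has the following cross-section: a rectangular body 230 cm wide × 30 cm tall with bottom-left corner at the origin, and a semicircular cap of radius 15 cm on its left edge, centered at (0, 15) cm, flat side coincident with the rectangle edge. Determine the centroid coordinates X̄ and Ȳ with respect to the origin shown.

X̄ = 109.09 cm, Ȳ = 15.00 cm

rectangular body: A = 230 × 30 = 6900.00, centroid at (115.00, 15.00).
semicircular end: A = ½π·15² = 353.43, centroid at (-6.37, 15.00).
ΣA = 7253.43 cm², ΣAX̄ = 791250.00 cm³, ΣAȲ = 108801.44 cm³.
X̄ = 791250.00/7253.43 = 109.09 cm; Ȳ = 108801.44/7253.43 = 15.00 cm.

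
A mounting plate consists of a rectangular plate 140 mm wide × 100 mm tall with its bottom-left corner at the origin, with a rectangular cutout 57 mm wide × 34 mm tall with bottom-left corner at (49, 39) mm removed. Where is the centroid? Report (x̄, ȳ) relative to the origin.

Part | A | x̄ᵢ | ȳᵢ | A·x̄ᵢ | A·ȳᵢ
plate | 14000.00 | 70.00 | 50.00 | 980000.00 | 700000.00
hole | -1938.00 | 77.50 | 56.00 | -150195.00 | -108528.00
Σ | 12062.00 |  |  | 829805.00 | 591472.00
x̄ = 829805.00 / 12062.00 = 68.79 mm
ȳ = 591472.00 / 12062.00 = 49.04 mm

x̄ = 68.79 mm, ȳ = 49.04 mm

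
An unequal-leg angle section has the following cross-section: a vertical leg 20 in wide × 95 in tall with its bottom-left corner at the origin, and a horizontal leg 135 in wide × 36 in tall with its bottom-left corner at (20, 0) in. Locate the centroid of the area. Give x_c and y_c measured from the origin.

x_c = 65.72 in, y_c = 26.29 in

Part | A | x̄ᵢ | ȳᵢ | A·x̄ᵢ | A·ȳᵢ
vertical leg | 1900.00 | 10.00 | 47.50 | 19000.00 | 90250.00
horizontal leg | 4860.00 | 87.50 | 18.00 | 425250.00 | 87480.00
Σ | 6760.00 |  |  | 444250.00 | 177730.00
x_c = 444250.00 / 6760.00 = 65.72 in
y_c = 177730.00 / 6760.00 = 26.29 in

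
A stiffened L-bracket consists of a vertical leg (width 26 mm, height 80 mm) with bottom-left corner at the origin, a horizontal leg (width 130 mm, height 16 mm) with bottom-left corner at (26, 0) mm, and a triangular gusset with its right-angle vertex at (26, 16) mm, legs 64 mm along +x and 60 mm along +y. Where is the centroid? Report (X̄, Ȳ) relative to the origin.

Part | A | x̄ᵢ | ȳᵢ | A·x̄ᵢ | A·ȳᵢ
vertical leg | 2080.00 | 13.00 | 40.00 | 27040.00 | 83200.00
horizontal leg | 2080.00 | 91.00 | 8.00 | 189280.00 | 16640.00
gusset | 1920.00 | 47.33 | 36.00 | 90880.00 | 69120.00
Σ | 6080.00 |  |  | 307200.00 | 168960.00
X̄ = 307200.00 / 6080.00 = 50.53 mm
Ȳ = 168960.00 / 6080.00 = 27.79 mm

X̄ = 50.53 mm, Ȳ = 27.79 mm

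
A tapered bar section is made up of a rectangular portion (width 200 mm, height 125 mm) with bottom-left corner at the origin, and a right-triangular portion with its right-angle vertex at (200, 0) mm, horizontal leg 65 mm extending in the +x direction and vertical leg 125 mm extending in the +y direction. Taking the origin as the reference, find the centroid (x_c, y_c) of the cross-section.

x_c = 117.01 mm, y_c = 59.59 mm

rectangular portion: A = 200 × 125 = 25000.00, centroid at (100.00, 62.50).
triangular portion: A = ½·65·125 = 4062.50, centroid at (221.67, 41.67).
ΣA = 29062.50 mm², ΣAx_c = 3400520.83 mm³, ΣAy_c = 1731770.83 mm³.
x_c = 3400520.83/29062.50 = 117.01 mm; y_c = 1731770.83/29062.50 = 59.59 mm.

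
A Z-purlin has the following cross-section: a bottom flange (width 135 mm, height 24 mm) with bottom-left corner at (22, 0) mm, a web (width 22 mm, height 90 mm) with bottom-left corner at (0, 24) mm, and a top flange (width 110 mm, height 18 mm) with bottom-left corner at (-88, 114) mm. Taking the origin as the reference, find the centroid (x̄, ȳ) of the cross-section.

x̄ = 34.23 mm, ȳ = 58.20 mm

Part | A | x̄ᵢ | ȳᵢ | A·x̄ᵢ | A·ȳᵢ
bottom flange | 3240.00 | 89.50 | 12.00 | 289980.00 | 38880.00
web | 1980.00 | 11.00 | 69.00 | 21780.00 | 136620.00
top flange | 1980.00 | -33.00 | 123.00 | -65340.00 | 243540.00
Σ | 7200.00 |  |  | 246420.00 | 419040.00
x̄ = 246420.00 / 7200.00 = 34.23 mm
ȳ = 419040.00 / 7200.00 = 58.20 mm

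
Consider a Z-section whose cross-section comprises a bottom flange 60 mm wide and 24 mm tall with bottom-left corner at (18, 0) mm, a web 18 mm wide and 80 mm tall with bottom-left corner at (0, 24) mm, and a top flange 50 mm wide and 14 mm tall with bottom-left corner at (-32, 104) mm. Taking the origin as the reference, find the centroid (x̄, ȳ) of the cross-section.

x̄ = 21.56 mm, ȳ = 52.27 mm

Part | A | x̄ᵢ | ȳᵢ | A·x̄ᵢ | A·ȳᵢ
bottom flange | 1440.00 | 48.00 | 12.00 | 69120.00 | 17280.00
web | 1440.00 | 9.00 | 64.00 | 12960.00 | 92160.00
top flange | 700.00 | -7.00 | 111.00 | -4900.00 | 77700.00
Σ | 3580.00 |  |  | 77180.00 | 187140.00
x̄ = 77180.00 / 3580.00 = 21.56 mm
ȳ = 187140.00 / 3580.00 = 52.27 mm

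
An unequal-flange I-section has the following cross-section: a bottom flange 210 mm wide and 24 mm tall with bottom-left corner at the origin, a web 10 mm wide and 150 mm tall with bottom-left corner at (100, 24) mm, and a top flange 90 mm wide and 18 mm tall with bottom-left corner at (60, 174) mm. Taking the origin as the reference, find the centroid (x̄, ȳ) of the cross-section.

x̄ = 105.00 mm, ȳ = 61.94 mm

bottom flange: A = 210 × 24 = 5040.00, centroid at (105.00, 12.00).
web: A = 10 × 150 = 1500.00, centroid at (105.00, 99.00).
top flange: A = 90 × 18 = 1620.00, centroid at (105.00, 183.00).
ΣA = 8160.00 mm², ΣAx̄ = 856800.00 mm³, ΣAȳ = 505440.00 mm³.
x̄ = 856800.00/8160.00 = 105.00 mm; ȳ = 505440.00/8160.00 = 61.94 mm.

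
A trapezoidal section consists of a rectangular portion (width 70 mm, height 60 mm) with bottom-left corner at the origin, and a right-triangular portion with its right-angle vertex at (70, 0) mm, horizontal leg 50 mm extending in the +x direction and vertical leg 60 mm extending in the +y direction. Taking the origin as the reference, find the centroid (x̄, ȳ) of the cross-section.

x̄ = 48.60 mm, ȳ = 27.37 mm

Part | A | x̄ᵢ | ȳᵢ | A·x̄ᵢ | A·ȳᵢ
rectangular portion | 4200.00 | 35.00 | 30.00 | 147000.00 | 126000.00
triangular portion | 1500.00 | 86.67 | 20.00 | 130000.00 | 30000.00
Σ | 5700.00 |  |  | 277000.00 | 156000.00
x̄ = 277000.00 / 5700.00 = 48.60 mm
ȳ = 156000.00 / 5700.00 = 27.37 mm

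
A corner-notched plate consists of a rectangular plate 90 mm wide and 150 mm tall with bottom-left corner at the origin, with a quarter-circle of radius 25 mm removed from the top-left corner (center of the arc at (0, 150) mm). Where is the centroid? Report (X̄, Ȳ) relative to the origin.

plate: A = 90 × 150 = 13500.00, centroid at (45.00, 75.00).
removed quarter-circle: A = −¼π·25² = -490.87, centroid at (10.61, 139.39).
ΣA = 13009.13 mm², ΣAX̄ = 602291.67 mm³, ΣAȲ = 944077.26 mm³.
X̄ = 602291.67/13009.13 = 46.30 mm; Ȳ = 944077.26/13009.13 = 72.57 mm.

X̄ = 46.30 mm, Ȳ = 72.57 mm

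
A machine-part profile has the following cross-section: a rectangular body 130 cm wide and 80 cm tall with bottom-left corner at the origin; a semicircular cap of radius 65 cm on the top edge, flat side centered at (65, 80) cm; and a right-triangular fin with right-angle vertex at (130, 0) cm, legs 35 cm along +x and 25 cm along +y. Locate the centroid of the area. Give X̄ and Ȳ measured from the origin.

X̄ = 66.92 cm, Ȳ = 64.88 cm

rectangular body: A = 130 × 80 = 10400.00, centroid at (65.00, 40.00).
semicircular top: A = ½π·65² = 6636.61, centroid at (65.00, 107.59).
triangular fin: A = ½·35·25 = 437.50, centroid at (141.67, 8.33).
ΣA = 17474.11 cm², ΣAX̄ = 1169359.11 cm³, ΣAȲ = 1133658.33 cm³.
X̄ = 1169359.11/17474.11 = 66.92 cm; Ȳ = 1133658.33/17474.11 = 64.88 cm.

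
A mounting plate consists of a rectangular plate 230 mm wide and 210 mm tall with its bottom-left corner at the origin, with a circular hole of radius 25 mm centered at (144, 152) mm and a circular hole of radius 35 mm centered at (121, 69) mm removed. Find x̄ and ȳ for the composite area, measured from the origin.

x̄ = 113.12 mm, ȳ = 106.09 mm

Part | A | x̄ᵢ | ȳᵢ | A·x̄ᵢ | A·ȳᵢ
plate | 48300.00 | 115.00 | 105.00 | 5554500.00 | 5071500.00
hole 1 | -1963.50 | 144.00 | 152.00 | -282743.34 | -298451.30
hole 2 | -3848.45 | 121.00 | 69.00 | -465662.57 | -265543.12
Σ | 42488.05 |  |  | 4806094.09 | 4507505.58
x̄ = 4806094.09 / 42488.05 = 113.12 mm
ȳ = 4507505.58 / 42488.05 = 106.09 mm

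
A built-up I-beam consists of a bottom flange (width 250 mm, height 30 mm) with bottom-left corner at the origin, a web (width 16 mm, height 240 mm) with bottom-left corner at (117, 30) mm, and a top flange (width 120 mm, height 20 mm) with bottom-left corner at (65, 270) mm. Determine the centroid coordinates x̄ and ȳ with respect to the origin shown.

bottom flange: A = 250 × 30 = 7500.00, centroid at (125.00, 15.00).
web: A = 16 × 240 = 3840.00, centroid at (125.00, 150.00).
top flange: A = 120 × 20 = 2400.00, centroid at (125.00, 280.00).
ΣA = 13740.00 mm², ΣAx̄ = 1717500.00 mm³, ΣAȳ = 1360500.00 mm³.
x̄ = 1717500.00/13740.00 = 125.00 mm; ȳ = 1360500.00/13740.00 = 99.02 mm.

x̄ = 125.00 mm, ȳ = 99.02 mm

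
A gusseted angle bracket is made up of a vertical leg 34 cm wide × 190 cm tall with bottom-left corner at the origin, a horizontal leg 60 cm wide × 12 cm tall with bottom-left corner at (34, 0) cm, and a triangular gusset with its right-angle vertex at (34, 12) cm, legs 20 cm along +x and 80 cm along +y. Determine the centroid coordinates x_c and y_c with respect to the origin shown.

vertical leg: A = 34 × 190 = 6460.00, centroid at (17.00, 95.00).
horizontal leg: A = 60 × 12 = 720.00, centroid at (64.00, 6.00).
gusset: A = ½·20·80 = 800.00, centroid at (40.67, 38.67).
ΣA = 7980.00 cm², ΣAx_c = 188433.33 cm³, ΣAy_c = 648953.33 cm³.
x_c = 188433.33/7980.00 = 23.61 cm; y_c = 648953.33/7980.00 = 81.32 cm.

x_c = 23.61 cm, y_c = 81.32 cm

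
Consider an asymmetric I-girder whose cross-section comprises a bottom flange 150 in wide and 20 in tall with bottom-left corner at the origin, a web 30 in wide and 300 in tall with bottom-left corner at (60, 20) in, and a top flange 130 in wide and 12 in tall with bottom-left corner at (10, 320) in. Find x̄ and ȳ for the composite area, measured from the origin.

bottom flange: A = 150 × 20 = 3000.00, centroid at (75.00, 10.00).
web: A = 30 × 300 = 9000.00, centroid at (75.00, 170.00).
top flange: A = 130 × 12 = 1560.00, centroid at (75.00, 326.00).
ΣA = 13560.00 in²
ΣAx̄ = (3000.00)(75.00) + (9000.00)(75.00) + (1560.00)(75.00) = 1017000.00 in³
ΣAȳ = (3000.00)(10.00) + (9000.00)(170.00) + (1560.00)(326.00) = 2068560.00 in³
x̄ = 1017000.00 / 13560.00 = 75.00 in
ȳ = 2068560.00 / 13560.00 = 152.55 in

x̄ = 75.00 in, ȳ = 152.55 in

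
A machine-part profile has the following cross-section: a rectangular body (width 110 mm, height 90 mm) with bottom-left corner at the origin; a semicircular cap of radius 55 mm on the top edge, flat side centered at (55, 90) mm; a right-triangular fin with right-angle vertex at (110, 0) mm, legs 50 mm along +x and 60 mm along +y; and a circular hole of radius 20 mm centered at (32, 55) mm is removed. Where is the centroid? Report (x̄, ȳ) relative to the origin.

rectangular body: A = 110 × 90 = 9900.00, centroid at (55.00, 45.00).
semicircular top: A = ½π·55² = 4751.66, centroid at (55.00, 113.34).
triangular fin: A = ½·50·60 = 1500.00, centroid at (126.67, 20.00).
hole: A = −π·20² = -1256.64, centroid at (32.00, 55.00).
ΣA = 14895.02 mm²
ΣAx̄ = (9900.00)(55.00) + (4751.66)(55.00) + (1500.00)(126.67) + (-1256.64)(32.00) = 955628.85 mm³
ΣAȳ = (9900.00)(45.00) + (4751.66)(113.34) + (1500.00)(20.00) + (-1256.64)(55.00) = 944950.93 mm³
x̄ = 955628.85 / 14895.02 = 64.16 mm
ȳ = 944950.93 / 14895.02 = 63.44 mm

x̄ = 64.16 mm, ȳ = 63.44 mm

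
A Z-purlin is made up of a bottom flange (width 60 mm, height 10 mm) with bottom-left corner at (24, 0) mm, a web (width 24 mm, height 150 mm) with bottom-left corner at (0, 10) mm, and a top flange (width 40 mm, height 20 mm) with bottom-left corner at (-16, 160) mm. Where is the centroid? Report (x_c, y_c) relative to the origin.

x_c = 15.76 mm, y_c = 89.00 mm

bottom flange: A = 60 × 10 = 600.00, centroid at (54.00, 5.00).
web: A = 24 × 150 = 3600.00, centroid at (12.00, 85.00).
top flange: A = 40 × 20 = 800.00, centroid at (4.00, 170.00).
ΣA = 5000.00 mm², ΣAx_c = 78800.00 mm³, ΣAy_c = 445000.00 mm³.
x_c = 78800.00/5000.00 = 15.76 mm; y_c = 445000.00/5000.00 = 89.00 mm.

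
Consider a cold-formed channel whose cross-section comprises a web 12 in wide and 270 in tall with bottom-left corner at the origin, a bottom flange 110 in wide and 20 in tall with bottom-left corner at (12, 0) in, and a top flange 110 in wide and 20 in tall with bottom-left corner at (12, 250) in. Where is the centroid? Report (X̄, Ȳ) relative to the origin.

X̄ = 41.13 in, Ȳ = 135.00 in

web: A = 12 × 270 = 3240.00, centroid at (6.00, 135.00).
bottom flange: A = 110 × 20 = 2200.00, centroid at (67.00, 10.00).
top flange: A = 110 × 20 = 2200.00, centroid at (67.00, 260.00).
ΣA = 7640.00 in²
ΣAX̄ = (3240.00)(6.00) + (2200.00)(67.00) + (2200.00)(67.00) = 314240.00 in³
ΣAȲ = (3240.00)(135.00) + (2200.00)(10.00) + (2200.00)(260.00) = 1031400.00 in³
X̄ = 314240.00 / 7640.00 = 41.13 in
Ȳ = 1031400.00 / 7640.00 = 135.00 in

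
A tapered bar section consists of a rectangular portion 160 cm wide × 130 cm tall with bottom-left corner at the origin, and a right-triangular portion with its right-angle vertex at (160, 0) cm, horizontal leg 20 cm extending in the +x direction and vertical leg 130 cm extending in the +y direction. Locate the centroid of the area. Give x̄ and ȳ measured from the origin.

rectangular portion: A = 160 × 130 = 20800.00, centroid at (80.00, 65.00).
triangular portion: A = ½·20·130 = 1300.00, centroid at (166.67, 43.33).
ΣA = 22100.00 cm², ΣAx̄ = 1880666.67 cm³, ΣAȳ = 1408333.33 cm³.
x̄ = 1880666.67/22100.00 = 85.10 cm; ȳ = 1408333.33/22100.00 = 63.73 cm.

x̄ = 85.10 cm, ȳ = 63.73 cm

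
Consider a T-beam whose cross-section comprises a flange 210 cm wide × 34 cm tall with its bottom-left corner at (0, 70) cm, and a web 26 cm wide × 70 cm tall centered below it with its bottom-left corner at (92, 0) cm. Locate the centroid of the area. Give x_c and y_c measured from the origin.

x_c = 105.00 cm, y_c = 76.44 cm

web: A = 26 × 70 = 1820.00, centroid at (105.00, 35.00).
flange: A = 210 × 34 = 7140.00, centroid at (105.00, 87.00).
ΣA = 8960.00 cm², ΣAx_c = 940800.00 cm³, ΣAy_c = 684880.00 cm³.
x_c = 940800.00/8960.00 = 105.00 cm; y_c = 684880.00/8960.00 = 76.44 cm.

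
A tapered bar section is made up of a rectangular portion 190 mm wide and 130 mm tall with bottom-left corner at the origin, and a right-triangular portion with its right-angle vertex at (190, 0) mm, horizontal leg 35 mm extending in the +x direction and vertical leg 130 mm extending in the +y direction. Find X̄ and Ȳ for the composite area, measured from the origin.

X̄ = 104.00 mm, Ȳ = 63.17 mm

Part | A | x̄ᵢ | ȳᵢ | A·x̄ᵢ | A·ȳᵢ
rectangular portion | 24700.00 | 95.00 | 65.00 | 2346500.00 | 1605500.00
triangular portion | 2275.00 | 201.67 | 43.33 | 458791.67 | 98583.33
Σ | 26975.00 |  |  | 2805291.67 | 1704083.33
X̄ = 2805291.67 / 26975.00 = 104.00 mm
Ȳ = 1704083.33 / 26975.00 = 63.17 mm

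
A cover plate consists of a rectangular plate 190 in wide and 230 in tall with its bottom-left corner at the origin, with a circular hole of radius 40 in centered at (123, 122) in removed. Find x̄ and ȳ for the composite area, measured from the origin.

plate: A = 190 × 230 = 43700.00, centroid at (95.00, 115.00).
hole: A = −π·40² = -5026.55, centroid at (123.00, 122.00).
ΣA = 38673.45 in², ΣAx̄ = 3533234.57 in³, ΣAȳ = 4412261.11 in³.
x̄ = 3533234.57/38673.45 = 91.36 in; ȳ = 4412261.11/38673.45 = 114.09 in.

x̄ = 91.36 in, ȳ = 114.09 in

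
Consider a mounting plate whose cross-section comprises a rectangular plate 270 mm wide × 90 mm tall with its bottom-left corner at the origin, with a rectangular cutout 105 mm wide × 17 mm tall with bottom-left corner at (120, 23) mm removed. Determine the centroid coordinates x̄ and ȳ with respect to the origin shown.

x̄ = 132.03 mm, ȳ = 46.07 mm

plate: A = 270 × 90 = 24300.00, centroid at (135.00, 45.00).
hole: A = −(105 × 17) = -1785.00, centroid at (172.50, 31.50).
ΣA = 22515.00 mm²
ΣAx̄ = (24300.00)(135.00) + (-1785.00)(172.50) = 2972587.50 mm³
ΣAȳ = (24300.00)(45.00) + (-1785.00)(31.50) = 1037272.50 mm³
x̄ = 2972587.50 / 22515.00 = 132.03 mm
ȳ = 1037272.50 / 22515.00 = 46.07 mm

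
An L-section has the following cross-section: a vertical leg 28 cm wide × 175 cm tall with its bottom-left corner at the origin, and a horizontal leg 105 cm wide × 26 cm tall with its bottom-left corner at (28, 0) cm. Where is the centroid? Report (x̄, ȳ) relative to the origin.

x̄ = 37.79 cm, ȳ = 60.84 cm

vertical leg: A = 28 × 175 = 4900.00, centroid at (14.00, 87.50).
horizontal leg: A = 105 × 26 = 2730.00, centroid at (80.50, 13.00).
ΣA = 7630.00 cm², ΣAx̄ = 288365.00 cm³, ΣAȳ = 464240.00 cm³.
x̄ = 288365.00/7630.00 = 37.79 cm; ȳ = 464240.00/7630.00 = 60.84 cm.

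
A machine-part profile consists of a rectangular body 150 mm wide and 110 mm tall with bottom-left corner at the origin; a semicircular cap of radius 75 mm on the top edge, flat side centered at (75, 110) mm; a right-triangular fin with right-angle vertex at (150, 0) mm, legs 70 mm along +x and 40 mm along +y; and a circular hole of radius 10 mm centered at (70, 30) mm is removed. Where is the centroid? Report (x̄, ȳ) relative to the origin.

x̄ = 80.27 mm, ȳ = 82.13 mm

rectangular body: A = 150 × 110 = 16500.00, centroid at (75.00, 55.00).
semicircular top: A = ½π·75² = 8835.73, centroid at (75.00, 141.83).
triangular fin: A = ½·70·40 = 1400.00, centroid at (173.33, 13.33).
hole: A = −π·10² = -314.16, centroid at (70.00, 30.00).
ΣA = 26421.57 mm²
ΣAx̄ = (16500.00)(75.00) + (8835.73)(75.00) + (1400.00)(173.33) + (-314.16)(70.00) = 2120855.22 mm³
ΣAȳ = (16500.00)(55.00) + (8835.73)(141.83) + (1400.00)(13.33) + (-314.16)(30.00) = 2169922.12 mm³
x̄ = 2120855.22 / 26421.57 = 80.27 mm
ȳ = 2169922.12 / 26421.57 = 82.13 mm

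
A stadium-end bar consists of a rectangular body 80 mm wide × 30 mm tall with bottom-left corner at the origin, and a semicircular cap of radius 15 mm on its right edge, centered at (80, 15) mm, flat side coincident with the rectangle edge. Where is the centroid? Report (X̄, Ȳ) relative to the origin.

rectangular body: A = 80 × 30 = 2400.00, centroid at (40.00, 15.00).
semicircular end: A = ½π·15² = 353.43, centroid at (86.37, 15.00).
ΣA = 2753.43 mm²
ΣAX̄ = (2400.00)(40.00) + (353.43)(86.37) = 126524.33 mm³
ΣAȲ = (2400.00)(15.00) + (353.43)(15.00) = 41301.44 mm³
X̄ = 126524.33 / 2753.43 = 45.95 mm
Ȳ = 41301.44 / 2753.43 = 15.00 mm

X̄ = 45.95 mm, Ȳ = 15.00 mm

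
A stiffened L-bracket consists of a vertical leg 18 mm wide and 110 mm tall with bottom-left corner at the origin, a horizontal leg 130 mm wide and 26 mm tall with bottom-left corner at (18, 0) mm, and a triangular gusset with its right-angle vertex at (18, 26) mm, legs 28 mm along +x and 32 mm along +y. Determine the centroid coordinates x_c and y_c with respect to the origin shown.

vertical leg: A = 18 × 110 = 1980.00, centroid at (9.00, 55.00).
horizontal leg: A = 130 × 26 = 3380.00, centroid at (83.00, 13.00).
gusset: A = ½·28·32 = 448.00, centroid at (27.33, 36.67).
ΣA = 5808.00 mm²
ΣAx_c = (1980.00)(9.00) + (3380.00)(83.00) + (448.00)(27.33) = 310605.33 mm³
ΣAy_c = (1980.00)(55.00) + (3380.00)(13.00) + (448.00)(36.67) = 169266.67 mm³
x_c = 310605.33 / 5808.00 = 53.48 mm
y_c = 169266.67 / 5808.00 = 29.14 mm

x_c = 53.48 mm, y_c = 29.14 mm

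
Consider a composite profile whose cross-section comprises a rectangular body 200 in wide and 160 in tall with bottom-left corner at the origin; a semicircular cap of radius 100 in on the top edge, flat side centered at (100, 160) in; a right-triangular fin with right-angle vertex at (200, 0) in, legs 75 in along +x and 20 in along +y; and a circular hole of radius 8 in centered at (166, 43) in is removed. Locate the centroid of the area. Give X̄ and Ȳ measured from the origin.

rectangular body: A = 200 × 160 = 32000.00, centroid at (100.00, 80.00).
semicircular top: A = ½π·100² = 15707.96, centroid at (100.00, 202.44).
triangular fin: A = ½·75·20 = 750.00, centroid at (225.00, 6.67).
hole: A = −π·8² = -201.06, centroid at (166.00, 43.00).
ΣA = 48256.90 in²
ΣAX̄ = (32000.00)(100.00) + (15707.96)(100.00) + (750.00)(225.00) + (-201.06)(166.00) = 4906170.05 in³
ΣAȲ = (32000.00)(80.00) + (15707.96)(202.44) + (750.00)(6.67) + (-201.06)(43.00) = 5736295.13 in³
X̄ = 4906170.05 / 48256.90 = 101.67 in
Ȳ = 5736295.13 / 48256.90 = 118.87 in

X̄ = 101.67 in, Ȳ = 118.87 in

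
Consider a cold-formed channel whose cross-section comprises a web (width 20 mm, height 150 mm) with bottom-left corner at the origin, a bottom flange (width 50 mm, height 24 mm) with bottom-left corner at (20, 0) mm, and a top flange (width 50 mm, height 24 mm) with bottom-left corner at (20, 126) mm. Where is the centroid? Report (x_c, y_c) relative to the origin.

x_c = 25.56 mm, y_c = 75.00 mm

web: A = 20 × 150 = 3000.00, centroid at (10.00, 75.00).
bottom flange: A = 50 × 24 = 1200.00, centroid at (45.00, 12.00).
top flange: A = 50 × 24 = 1200.00, centroid at (45.00, 138.00).
ΣA = 5400.00 mm², ΣAx_c = 138000.00 mm³, ΣAy_c = 405000.00 mm³.
x_c = 138000.00/5400.00 = 25.56 mm; y_c = 405000.00/5400.00 = 75.00 mm.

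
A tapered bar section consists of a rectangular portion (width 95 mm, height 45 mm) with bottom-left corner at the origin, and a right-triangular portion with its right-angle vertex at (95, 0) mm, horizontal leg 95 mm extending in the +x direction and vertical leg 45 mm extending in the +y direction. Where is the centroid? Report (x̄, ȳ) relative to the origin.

rectangular portion: A = 95 × 45 = 4275.00, centroid at (47.50, 22.50).
triangular portion: A = ½·95·45 = 2137.50, centroid at (126.67, 15.00).
ΣA = 6412.50 mm²
ΣAx̄ = (4275.00)(47.50) + (2137.50)(126.67) = 473812.50 mm³
ΣAȳ = (4275.00)(22.50) + (2137.50)(15.00) = 128250.00 mm³
x̄ = 473812.50 / 6412.50 = 73.89 mm
ȳ = 128250.00 / 6412.50 = 20.00 mm

x̄ = 73.89 mm, ȳ = 20.00 mm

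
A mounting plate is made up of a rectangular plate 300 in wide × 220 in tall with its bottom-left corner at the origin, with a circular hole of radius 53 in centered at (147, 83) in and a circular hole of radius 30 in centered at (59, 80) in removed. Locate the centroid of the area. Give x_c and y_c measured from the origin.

x_c = 155.22 in, y_c = 115.94 in

plate: A = 300 × 220 = 66000.00, centroid at (150.00, 110.00).
hole 1: A = −π·53² = -8824.73, centroid at (147.00, 83.00).
hole 2: A = −π·30² = -2827.43, centroid at (59.00, 80.00).
ΣA = 54347.83 in², ΣAx_c = 8435945.57 in³, ΣAy_c = 6301352.43 in³.
x_c = 8435945.57/54347.83 = 155.22 in; y_c = 6301352.43/54347.83 = 115.94 in.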